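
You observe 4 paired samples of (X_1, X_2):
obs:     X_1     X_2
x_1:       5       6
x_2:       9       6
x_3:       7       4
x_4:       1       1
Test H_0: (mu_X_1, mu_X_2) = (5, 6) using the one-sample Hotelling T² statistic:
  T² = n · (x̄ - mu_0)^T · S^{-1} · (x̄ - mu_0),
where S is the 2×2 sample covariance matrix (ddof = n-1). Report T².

Step 1 — sample mean vector:
  mean(X_1) = (5 + 9 + 7 + 1) / 4 = 22/4 = 5.5
  mean(X_2) = (6 + 6 + 4 + 1) / 4 = 17/4 = 4.25
  x̄ = (5.5, 4.25),  deviation x̄ - mu_0 = (5.5, 4.25) - (5, 6) = (0.5, -1.75).

Step 2 — sample covariance matrix, S[i,j] = (1/(n-1)) · Σ_k (x_{k,i} - mean_i) · (x_{k,j} - mean_j), divisor n-1 = 3:
  S[X_1,X_1] = ((-0.5)·(-0.5) + (3.5)·(3.5) + (1.5)·(1.5) + (-4.5)·(-4.5)) / 3 = 35/3 = 11.6667
  S[X_1,X_2] = ((-0.5)·(1.75) + (3.5)·(1.75) + (1.5)·(-0.25) + (-4.5)·(-3.25)) / 3 = 19.5/3 = 6.5
  S[X_2,X_2] = ((1.75)·(1.75) + (1.75)·(1.75) + (-0.25)·(-0.25) + (-3.25)·(-3.25)) / 3 = 16.75/3 = 5.5833
  S = [[11.6667, 6.5],
 [6.5, 5.5833]].

Step 3 — invert S. det(S) = 11.6667·5.5833 - (6.5)² = 22.8889.
  S^{-1} = (1/det) · [[d, -b], [-b, a]] = [[0.2439, -0.284],
 [-0.284, 0.5097]].

Step 4 — quadratic form (x̄ - mu_0)^T · S^{-1} · (x̄ - mu_0):
  S^{-1} · (x̄ - mu_0) = (0.6189, -1.034),
  (x̄ - mu_0)^T · [...] = (0.5)·(0.6189) + (-1.75)·(-1.034) = 2.1189.

Step 5 — scale by n: T² = 4 · 2.1189 = 8.4757.

T² ≈ 8.4757


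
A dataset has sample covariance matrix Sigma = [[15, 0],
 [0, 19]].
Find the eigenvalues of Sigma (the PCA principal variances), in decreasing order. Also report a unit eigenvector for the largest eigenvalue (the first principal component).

Step 1 — characteristic polynomial of 2×2 Sigma:
  det(Sigma - λI) = λ² - trace · λ + det = 0.
  trace = 15 + 19 = 34, det = 15·19 - (0)² = 285.
Step 2 — discriminant:
  Δ = trace² - 4·det = 1156 - 1140 = 16.
Step 3 — eigenvalues:
  λ = (trace ± √Δ)/2 = (34 ± 4)/2,
  λ_1 = 19,  λ_2 = 15.

Step 4 — unit eigenvector for λ_1: Sigma is diagonal, so its eigenvectors are the coordinate axes. λ_1 = 19 is the diagonal entry on the second coordinate axis, hence
  v_1 = (0, 1) (||v_1|| = 1).

λ_1 = 19,  λ_2 = 15;  v_1 ≈ (0, 1)


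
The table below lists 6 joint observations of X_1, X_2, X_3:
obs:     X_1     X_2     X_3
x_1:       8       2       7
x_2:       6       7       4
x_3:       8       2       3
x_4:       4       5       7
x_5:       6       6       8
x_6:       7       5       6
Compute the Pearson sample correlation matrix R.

Step 1 — column means:
  mean(X_1) = (8 + 6 + 8 + 4 + 6 + 7) / 6 = 39/6 = 6.5
  mean(X_2) = (2 + 7 + 2 + 5 + 6 + 5) / 6 = 27/6 = 4.5
  mean(X_3) = (7 + 4 + 3 + 7 + 8 + 6) / 6 = 35/6 = 5.8333

Step 2 — sample variances and covariances s[i,j] = (1/(n-1)) · Σ_k (x_{k,i} - mean_i) · (x_{k,j} - mean_j), with n-1 = 5:
  s[X_1,X_1] = ((1.5)·(1.5) + (-0.5)·(-0.5) + (1.5)·(1.5) + (-2.5)·(-2.5) + (-0.5)·(-0.5) + (0.5)·(0.5)) / 5 = 11.5/5 = 2.3
  s[X_1,X_2] = ((1.5)·(-2.5) + (-0.5)·(2.5) + (1.5)·(-2.5) + (-2.5)·(0.5) + (-0.5)·(1.5) + (0.5)·(0.5)) / 5 = -10.5/5 = -2.1
  s[X_1,X_3] = ((1.5)·(1.1667) + (-0.5)·(-1.8333) + (1.5)·(-2.8333) + (-2.5)·(1.1667) + (-0.5)·(2.1667) + (0.5)·(0.1667)) / 5 = -5.5/5 = -1.1
  s[X_2,X_2] = ((-2.5)·(-2.5) + (2.5)·(2.5) + (-2.5)·(-2.5) + (0.5)·(0.5) + (1.5)·(1.5) + (0.5)·(0.5)) / 5 = 21.5/5 = 4.3
  s[X_2,X_3] = ((-2.5)·(1.1667) + (2.5)·(-1.8333) + (-2.5)·(-2.8333) + (0.5)·(1.1667) + (1.5)·(2.1667) + (0.5)·(0.1667)) / 5 = 3.5/5 = 0.7
  s[X_3,X_3] = ((1.1667)·(1.1667) + (-1.8333)·(-1.8333) + (-2.8333)·(-2.8333) + (1.1667)·(1.1667) + (2.1667)·(2.1667) + (0.1667)·(0.1667)) / 5 = 18.8333/5 = 3.7667
  Sample standard deviations s_i = √(s[i,i]):
  s(X_1) = √(2.3) = 1.5166
  s(X_2) = √(4.3) = 2.0736
  s(X_3) = √(3.7667) = 1.9408

Step 3 — r_{ij} = s_{ij} / (s_i · s_j):
  r[X_1,X_1] = 1 (diagonal).
  r[X_1,X_2] = -2.1 / (1.5166 · 2.0736) = -2.1 / 3.1448 = -0.6678
  r[X_1,X_3] = -1.1 / (1.5166 · 1.9408) = -1.1 / 2.9434 = -0.3737
  r[X_2,X_2] = 1 (diagonal).
  r[X_2,X_3] = 0.7 / (2.0736 · 1.9408) = 0.7 / 4.0245 = 0.1739
  r[X_3,X_3] = 1 (diagonal).

R is symmetric with unit diagonal. Assembling:

R = [[1, -0.6678, -0.3737],
 [-0.6678, 1, 0.1739],
 [-0.3737, 0.1739, 1]]


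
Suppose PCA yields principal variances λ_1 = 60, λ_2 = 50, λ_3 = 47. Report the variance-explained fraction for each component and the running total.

Step 1 — total variance = trace(Sigma) = Σ λ_i = 60 + 50 + 47 = 157.

Step 2 — fraction explained by component i = λ_i / Σ λ:
  PC1: 60/157 = 0.3822
  PC2: 50/157 = 0.3185
  PC3: 47/157 = 0.2994

Step 3 — cumulative fraction after k components = (λ_1 + ... + λ_k) / Σ λ:
  k = 1: 60/157 = 0.3822
  k = 2: (60 + 50)/157 = 110/157 = 0.7006
  k = 3: (60 + 50 + 47)/157 = 157/157 = 1

Summary (fraction, with percent):

explained: PC1 0.3822 (38.22%), PC2 0.3185 (31.85%), PC3 0.2994 (29.94%);  cumulative: 0.3822, 0.7006, 1


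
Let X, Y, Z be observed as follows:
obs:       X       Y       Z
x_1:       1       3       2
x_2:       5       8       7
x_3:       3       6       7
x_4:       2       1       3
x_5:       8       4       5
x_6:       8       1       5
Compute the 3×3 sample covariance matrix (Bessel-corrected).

Step 1 — column means:
  mean(X) = (1 + 5 + 3 + 2 + 8 + 8) / 6 = 27/6 = 4.5
  mean(Y) = (3 + 8 + 6 + 1 + 4 + 1) / 6 = 23/6 = 3.8333
  mean(Z) = (2 + 7 + 7 + 3 + 5 + 5) / 6 = 29/6 = 4.8333

Step 2 — sample covariance S[i,j] = (1/(n-1)) · Σ_k (x_{k,i} - mean_i) · (x_{k,j} - mean_j), with n-1 = 5.
  S[X,X] = ((-3.5)·(-3.5) + (0.5)·(0.5) + (-1.5)·(-1.5) + (-2.5)·(-2.5) + (3.5)·(3.5) + (3.5)·(3.5)) / 5 = 45.5/5 = 9.1
  S[X,Y] = ((-3.5)·(-0.8333) + (0.5)·(4.1667) + (-1.5)·(2.1667) + (-2.5)·(-2.8333) + (3.5)·(0.1667) + (3.5)·(-2.8333)) / 5 = -0.5/5 = -0.1
  S[X,Z] = ((-3.5)·(-2.8333) + (0.5)·(2.1667) + (-1.5)·(2.1667) + (-2.5)·(-1.8333) + (3.5)·(0.1667) + (3.5)·(0.1667)) / 5 = 13.5/5 = 2.7
  S[Y,Y] = ((-0.8333)·(-0.8333) + (4.1667)·(4.1667) + (2.1667)·(2.1667) + (-2.8333)·(-2.8333) + (0.1667)·(0.1667) + (-2.8333)·(-2.8333)) / 5 = 38.8333/5 = 7.7667
  S[Y,Z] = ((-0.8333)·(-2.8333) + (4.1667)·(2.1667) + (2.1667)·(2.1667) + (-2.8333)·(-1.8333) + (0.1667)·(0.1667) + (-2.8333)·(0.1667)) / 5 = 20.8333/5 = 4.1667
  S[Z,Z] = ((-2.8333)·(-2.8333) + (2.1667)·(2.1667) + (2.1667)·(2.1667) + (-1.8333)·(-1.8333) + (0.1667)·(0.1667) + (0.1667)·(0.1667)) / 5 = 20.8333/5 = 4.1667

S is symmetric (S[j,i] = S[i,j]). Assembling:

S = [[9.1, -0.1, 2.7],
 [-0.1, 7.7667, 4.1667],
 [2.7, 4.1667, 4.1667]]


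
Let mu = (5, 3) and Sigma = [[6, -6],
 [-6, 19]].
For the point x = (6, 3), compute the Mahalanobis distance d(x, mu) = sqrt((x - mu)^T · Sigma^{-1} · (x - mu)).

Step 1 — centre the observation: (x - mu) = (1, 0).

Step 2 — invert Sigma. det(Sigma) = 6·19 - (-6)² = 78.
  Sigma^{-1} = (1/det) · [[d, -b], [-b, a]] = [[0.2436, 0.0769],
 [0.0769, 0.0769]].

Step 3 — form the quadratic (x - mu)^T · Sigma^{-1} · (x - mu):
  Sigma^{-1} · (x - mu) = (0.2436, 0.0769).
  (x - mu)^T · [Sigma^{-1} · (x - mu)] = (1)·(0.2436) + (0)·(0.0769) = 0.2436.

Step 4 — take square root: d = √(0.2436) ≈ 0.4935.

d(x, mu) = √(0.2436) ≈ 0.4935


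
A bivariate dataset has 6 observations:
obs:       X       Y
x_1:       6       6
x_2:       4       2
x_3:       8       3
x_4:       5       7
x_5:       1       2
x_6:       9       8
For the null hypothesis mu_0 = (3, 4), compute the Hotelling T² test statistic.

Step 1 — sample mean vector:
  mean(X) = (6 + 4 + 8 + 5 + 1 + 9) / 6 = 33/6 = 5.5
  mean(Y) = (6 + 2 + 3 + 7 + 2 + 8) / 6 = 28/6 = 4.6667
  x̄ = (5.5, 4.6667),  deviation x̄ - mu_0 = (5.5, 4.6667) - (3, 4) = (2.5, 0.6667).

Step 2 — sample covariance matrix, S[i,j] = (1/(n-1)) · Σ_k (x_{k,i} - mean_i) · (x_{k,j} - mean_j), divisor n-1 = 5:
  S[X,X] = ((0.5)·(0.5) + (-1.5)·(-1.5) + (2.5)·(2.5) + (-0.5)·(-0.5) + (-4.5)·(-4.5) + (3.5)·(3.5)) / 5 = 41.5/5 = 8.3
  S[X,Y] = ((0.5)·(1.3333) + (-1.5)·(-2.6667) + (2.5)·(-1.6667) + (-0.5)·(2.3333) + (-4.5)·(-2.6667) + (3.5)·(3.3333)) / 5 = 23/5 = 4.6
  S[Y,Y] = ((1.3333)·(1.3333) + (-2.6667)·(-2.6667) + (-1.6667)·(-1.6667) + (2.3333)·(2.3333) + (-2.6667)·(-2.6667) + (3.3333)·(3.3333)) / 5 = 35.3333/5 = 7.0667
  S = [[8.3, 4.6],
 [4.6, 7.0667]].

Step 3 — invert S. det(S) = 8.3·7.0667 - (4.6)² = 37.4933.
  S^{-1} = (1/det) · [[d, -b], [-b, a]] = [[0.1885, -0.1227],
 [-0.1227, 0.2214]].

Step 4 — quadratic form (x̄ - mu_0)^T · S^{-1} · (x̄ - mu_0):
  S^{-1} · (x̄ - mu_0) = (0.3894, -0.1591),
  (x̄ - mu_0)^T · [...] = (2.5)·(0.3894) + (0.6667)·(-0.1591) = 0.8674.

Step 5 — scale by n: T² = 6 · 0.8674 = 5.2045.

T² ≈ 5.2045


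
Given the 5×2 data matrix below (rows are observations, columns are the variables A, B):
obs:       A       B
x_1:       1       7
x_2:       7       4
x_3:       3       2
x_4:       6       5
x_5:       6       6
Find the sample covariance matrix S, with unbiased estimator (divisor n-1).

Step 1 — column means:
  mean(A) = (1 + 7 + 3 + 6 + 6) / 5 = 23/5 = 4.6
  mean(B) = (7 + 4 + 2 + 5 + 6) / 5 = 24/5 = 4.8

Step 2 — sample covariance S[i,j] = (1/(n-1)) · Σ_k (x_{k,i} - mean_i) · (x_{k,j} - mean_j), with n-1 = 4.
  S[A,A] = ((-3.6)·(-3.6) + (2.4)·(2.4) + (-1.6)·(-1.6) + (1.4)·(1.4) + (1.4)·(1.4)) / 4 = 25.2/4 = 6.3
  S[A,B] = ((-3.6)·(2.2) + (2.4)·(-0.8) + (-1.6)·(-2.8) + (1.4)·(0.2) + (1.4)·(1.2)) / 4 = -3.4/4 = -0.85
  S[B,B] = ((2.2)·(2.2) + (-0.8)·(-0.8) + (-2.8)·(-2.8) + (0.2)·(0.2) + (1.2)·(1.2)) / 4 = 14.8/4 = 3.7

S is symmetric (S[j,i] = S[i,j]). Assembling:

S = [[6.3, -0.85],
 [-0.85, 3.7]]


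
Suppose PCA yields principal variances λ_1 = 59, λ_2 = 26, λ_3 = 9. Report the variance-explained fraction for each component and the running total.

Step 1 — total variance = trace(Sigma) = Σ λ_i = 59 + 26 + 9 = 94.

Step 2 — fraction explained by component i = λ_i / Σ λ:
  PC1: 59/94 = 0.6277
  PC2: 26/94 = 0.2766
  PC3: 9/94 = 0.0957

Step 3 — cumulative fraction after k components = (λ_1 + ... + λ_k) / Σ λ:
  k = 1: 59/94 = 0.6277
  k = 2: (59 + 26)/94 = 85/94 = 0.9043
  k = 3: (59 + 26 + 9)/94 = 94/94 = 1

Summary (fraction, with percent):

explained: PC1 0.6277 (62.77%), PC2 0.2766 (27.66%), PC3 0.0957 (9.57%);  cumulative: 0.6277, 0.9043, 1


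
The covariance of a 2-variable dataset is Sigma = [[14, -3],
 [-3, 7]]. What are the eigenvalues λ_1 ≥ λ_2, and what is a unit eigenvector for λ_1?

Step 1 — characteristic polynomial of 2×2 Sigma:
  det(Sigma - λI) = λ² - trace · λ + det = 0.
  trace = 14 + 7 = 21, det = 14·7 - (-3)² = 89.
Step 2 — discriminant:
  Δ = trace² - 4·det = 441 - 356 = 85.
Step 3 — eigenvalues:
  λ = (trace ± √Δ)/2 = (21 ± 9.2195)/2,
  λ_1 = 15.1098,  λ_2 = 5.8902.

Step 4 — unit eigenvector for λ_1: solve (Sigma - λ_1 I)v = 0. First row:
  (14 - 15.1098)·v_x + (-3)·v_y = 0, i.e. (-1.1098)·v_x + (-3)·v_y = 0,
  so v ∝ (b, λ_1 - a) = (-3, 1.1098); multiply by -1 so the first entry is positive: u = (3, -1.1098).
  ||u|| = √((3)² + (-1.1098)²) = √(10.2316) ≈ 3.1987,
  v_1 = u/||u|| ≈ (0.9379, -0.3469) (||v_1|| = 1).

λ_1 = 15.1098,  λ_2 = 5.8902;  v_1 ≈ (0.9379, -0.3469)


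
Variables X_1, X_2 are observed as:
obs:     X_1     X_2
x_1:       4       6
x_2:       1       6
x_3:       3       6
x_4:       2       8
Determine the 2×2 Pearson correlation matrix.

Step 1 — column means:
  mean(X_1) = (4 + 1 + 3 + 2) / 4 = 10/4 = 2.5
  mean(X_2) = (6 + 6 + 6 + 8) / 4 = 26/4 = 6.5

Step 2 — sample variances and covariances s[i,j] = (1/(n-1)) · Σ_k (x_{k,i} - mean_i) · (x_{k,j} - mean_j), with n-1 = 3:
  s[X_1,X_1] = ((1.5)·(1.5) + (-1.5)·(-1.5) + (0.5)·(0.5) + (-0.5)·(-0.5)) / 3 = 5/3 = 1.6667
  s[X_1,X_2] = ((1.5)·(-0.5) + (-1.5)·(-0.5) + (0.5)·(-0.5) + (-0.5)·(1.5)) / 3 = -1/3 = -0.3333
  s[X_2,X_2] = ((-0.5)·(-0.5) + (-0.5)·(-0.5) + (-0.5)·(-0.5) + (1.5)·(1.5)) / 3 = 3/3 = 1
  Sample standard deviations s_i = √(s[i,i]):
  s(X_1) = √(1.6667) = 1.291
  s(X_2) = √(1) = 1

Step 3 — r_{ij} = s_{ij} / (s_i · s_j):
  r[X_1,X_1] = 1 (diagonal).
  r[X_1,X_2] = -0.3333 / (1.291 · 1) = -0.3333 / 1.291 = -0.2582
  r[X_2,X_2] = 1 (diagonal).

R is symmetric with unit diagonal. Assembling:

R = [[1, -0.2582],
 [-0.2582, 1]]


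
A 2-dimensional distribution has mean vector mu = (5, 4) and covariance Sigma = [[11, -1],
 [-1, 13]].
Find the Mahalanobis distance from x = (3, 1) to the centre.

Step 1 — centre the observation: (x - mu) = (-2, -3).

Step 2 — invert Sigma. det(Sigma) = 11·13 - (-1)² = 142.
  Sigma^{-1} = (1/det) · [[d, -b], [-b, a]] = [[0.0915, 0.007],
 [0.007, 0.0775]].

Step 3 — form the quadratic (x - mu)^T · Sigma^{-1} · (x - mu):
  Sigma^{-1} · (x - mu) = (-0.2042, -0.2465).
  (x - mu)^T · [Sigma^{-1} · (x - mu)] = (-2)·(-0.2042) + (-3)·(-0.2465) = 1.1479.

Step 4 — take square root: d = √(1.1479) ≈ 1.0714.

d(x, mu) = √(1.1479) ≈ 1.0714


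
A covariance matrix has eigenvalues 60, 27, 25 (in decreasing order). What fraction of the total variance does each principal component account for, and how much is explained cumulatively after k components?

Step 1 — total variance = trace(Sigma) = Σ λ_i = 60 + 27 + 25 = 112.

Step 2 — fraction explained by component i = λ_i / Σ λ:
  PC1: 60/112 = 0.5357
  PC2: 27/112 = 0.2411
  PC3: 25/112 = 0.2232

Step 3 — cumulative fraction after k components = (λ_1 + ... + λ_k) / Σ λ:
  k = 1: 60/112 = 0.5357
  k = 2: (60 + 27)/112 = 87/112 = 0.7768
  k = 3: (60 + 27 + 25)/112 = 112/112 = 1

Summary (fraction, with percent):

explained: PC1 0.5357 (53.57%), PC2 0.2411 (24.11%), PC3 0.2232 (22.32%);  cumulative: 0.5357, 0.7768, 1


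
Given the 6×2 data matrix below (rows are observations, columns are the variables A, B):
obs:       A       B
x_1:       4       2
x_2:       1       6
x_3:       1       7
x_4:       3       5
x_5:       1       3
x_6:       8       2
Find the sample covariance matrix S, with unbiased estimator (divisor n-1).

Step 1 — column means:
  mean(A) = (4 + 1 + 1 + 3 + 1 + 8) / 6 = 18/6 = 3
  mean(B) = (2 + 6 + 7 + 5 + 3 + 2) / 6 = 25/6 = 4.1667

Step 2 — sample covariance S[i,j] = (1/(n-1)) · Σ_k (x_{k,i} - mean_i) · (x_{k,j} - mean_j), with n-1 = 5.
  S[A,A] = ((1)·(1) + (-2)·(-2) + (-2)·(-2) + (0)·(0) + (-2)·(-2) + (5)·(5)) / 5 = 38/5 = 7.6
  S[A,B] = ((1)·(-2.1667) + (-2)·(1.8333) + (-2)·(2.8333) + (0)·(0.8333) + (-2)·(-1.1667) + (5)·(-2.1667)) / 5 = -20/5 = -4
  S[B,B] = ((-2.1667)·(-2.1667) + (1.8333)·(1.8333) + (2.8333)·(2.8333) + (0.8333)·(0.8333) + (-1.1667)·(-1.1667) + (-2.1667)·(-2.1667)) / 5 = 22.8333/5 = 4.5667

S is symmetric (S[j,i] = S[i,j]). Assembling:

S = [[7.6, -4],
 [-4, 4.5667]]


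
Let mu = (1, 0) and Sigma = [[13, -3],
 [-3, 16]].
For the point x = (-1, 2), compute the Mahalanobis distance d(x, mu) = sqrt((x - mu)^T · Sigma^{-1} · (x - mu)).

Step 1 — centre the observation: (x - mu) = (-2, 2).

Step 2 — invert Sigma. det(Sigma) = 13·16 - (-3)² = 199.
  Sigma^{-1} = (1/det) · [[d, -b], [-b, a]] = [[0.0804, 0.0151],
 [0.0151, 0.0653]].

Step 3 — form the quadratic (x - mu)^T · Sigma^{-1} · (x - mu):
  Sigma^{-1} · (x - mu) = (-0.1307, 0.1005).
  (x - mu)^T · [Sigma^{-1} · (x - mu)] = (-2)·(-0.1307) + (2)·(0.1005) = 0.4623.

Step 4 — take square root: d = √(0.4623) ≈ 0.6799.

d(x, mu) = √(0.4623) ≈ 0.6799


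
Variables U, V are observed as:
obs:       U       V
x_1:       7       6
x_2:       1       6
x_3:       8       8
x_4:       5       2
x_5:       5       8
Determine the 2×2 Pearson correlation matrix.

Step 1 — column means:
  mean(U) = (7 + 1 + 8 + 5 + 5) / 5 = 26/5 = 5.2
  mean(V) = (6 + 6 + 8 + 2 + 8) / 5 = 30/5 = 6

Step 2 — sample variances and covariances s[i,j] = (1/(n-1)) · Σ_k (x_{k,i} - mean_i) · (x_{k,j} - mean_j), with n-1 = 4:
  s[U,U] = ((1.8)·(1.8) + (-4.2)·(-4.2) + (2.8)·(2.8) + (-0.2)·(-0.2) + (-0.2)·(-0.2)) / 4 = 28.8/4 = 7.2
  s[U,V] = ((1.8)·(0) + (-4.2)·(0) + (2.8)·(2) + (-0.2)·(-4) + (-0.2)·(2)) / 4 = 6/4 = 1.5
  s[V,V] = ((0)·(0) + (0)·(0) + (2)·(2) + (-4)·(-4) + (2)·(2)) / 4 = 24/4 = 6
  Sample standard deviations s_i = √(s[i,i]):
  s(U) = √(7.2) = 2.6833
  s(V) = √(6) = 2.4495

Step 3 — r_{ij} = s_{ij} / (s_i · s_j):
  r[U,U] = 1 (diagonal).
  r[U,V] = 1.5 / (2.6833 · 2.4495) = 1.5 / 6.5727 = 0.2282
  r[V,V] = 1 (diagonal).

R is symmetric with unit diagonal. Assembling:

R = [[1, 0.2282],
 [0.2282, 1]]


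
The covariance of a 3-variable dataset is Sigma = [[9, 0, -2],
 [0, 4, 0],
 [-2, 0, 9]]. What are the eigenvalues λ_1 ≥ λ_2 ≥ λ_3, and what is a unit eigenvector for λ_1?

Step 1 — characteristic polynomial p(λ) = det(λI - Sigma) = λ³ - tr·λ² + c_1·λ - det, where tr = trace, c_1 = sum of the principal 2×2 minors, det = det(Sigma):
  tr = 9 + 4 + 9 = 22,
  c_1 = (9·4 - (0)²) + (9·9 - (-2)²) + (4·9 - (0)²) = 36 + 77 + 36 = 149,
  det = 9·(4·9 - (0)²) - (0)·((0)·9 - (0)·(-2)) + (-2)·((0)·(0) - 4·(-2)) = 9·(36) - (0)·(0) + (-2)·(8) = 308.
  So p(λ) = λ³ - 22λ² + 149λ - 308.
Step 2 — look for an integer root (rational root theorem: any rational root is an integer divisor of 308). Testing λ = 4:
  p(4) = 64 - 352 + 596 - 308 = 0  ✓
  Dividing out (λ - 4): p(λ) = (λ - 4)(λ² - 18λ + 77).
Step 3 — remaining eigenvalues from the quadratic λ² - 18λ + 77 = 0:
  Δ = 18² - 4·77 = 324 - 308 = 16,  λ = (18 ± √16)/2 = (18 ± 4)/2 = 11 or 7.
  Sorted: λ_1 = 11,  λ_2 = 7,  λ_3 = 4  (check: sum = 22 = tr ✓).

Step 4 — unit eigenvector for λ_1 = 11: v spans the null space of (Sigma - λ_1 I), whose rows are
  r_1 = (-2, 0, -2),  r_2 = (0, -7, 0),  r_3 = (-2, 0, -2).
  v is orthogonal to every row, so take v ∝ r_1 × r_2 = ((0)·(0) - (-2)·(-7), (-2)·(0) - (-2)·(0), (-2)·(-7) - (0)·(0)) = (-14, 0, 14).
  Rescale (divide by 14; multiply by -1 so the first nonzero entry is positive): u = (1, 0, -1).
  ||u|| = √((1)² + (0)² + (-1)²) = √(2) ≈ 1.4142,  v_1 = u/||u|| ≈ (0.7071, 0, -0.7071) (||v_1|| = 1).

λ_1 = 11,  λ_2 = 7,  λ_3 = 4;  v_1 ≈ (0.7071, 0, -0.7071)


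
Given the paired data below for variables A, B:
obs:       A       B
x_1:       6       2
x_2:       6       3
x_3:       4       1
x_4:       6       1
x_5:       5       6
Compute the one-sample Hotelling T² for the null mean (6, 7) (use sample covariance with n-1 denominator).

Step 1 — sample mean vector:
  mean(A) = (6 + 6 + 4 + 6 + 5) / 5 = 27/5 = 5.4
  mean(B) = (2 + 3 + 1 + 1 + 6) / 5 = 13/5 = 2.6
  x̄ = (5.4, 2.6),  deviation x̄ - mu_0 = (5.4, 2.6) - (6, 7) = (-0.6, -4.4).

Step 2 — sample covariance matrix, S[i,j] = (1/(n-1)) · Σ_k (x_{k,i} - mean_i) · (x_{k,j} - mean_j), divisor n-1 = 4:
  S[A,A] = ((0.6)·(0.6) + (0.6)·(0.6) + (-1.4)·(-1.4) + (0.6)·(0.6) + (-0.4)·(-0.4)) / 4 = 3.2/4 = 0.8
  S[A,B] = ((0.6)·(-0.6) + (0.6)·(0.4) + (-1.4)·(-1.6) + (0.6)·(-1.6) + (-0.4)·(3.4)) / 4 = -0.2/4 = -0.05
  S[B,B] = ((-0.6)·(-0.6) + (0.4)·(0.4) + (-1.6)·(-1.6) + (-1.6)·(-1.6) + (3.4)·(3.4)) / 4 = 17.2/4 = 4.3
  S = [[0.8, -0.05],
 [-0.05, 4.3]].

Step 3 — invert S. det(S) = 0.8·4.3 - (-0.05)² = 3.4375.
  S^{-1} = (1/det) · [[d, -b], [-b, a]] = [[1.2509, 0.0145],
 [0.0145, 0.2327]].

Step 4 — quadratic form (x̄ - mu_0)^T · S^{-1} · (x̄ - mu_0):
  S^{-1} · (x̄ - mu_0) = (-0.8145, -1.0327),
  (x̄ - mu_0)^T · [...] = (-0.6)·(-0.8145) + (-4.4)·(-1.0327) = 5.0327.

Step 5 — scale by n: T² = 5 · 5.0327 = 25.1636.

T² ≈ 25.1636


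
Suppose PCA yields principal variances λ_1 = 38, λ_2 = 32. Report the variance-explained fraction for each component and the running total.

Step 1 — total variance = trace(Sigma) = Σ λ_i = 38 + 32 = 70.

Step 2 — fraction explained by component i = λ_i / Σ λ:
  PC1: 38/70 = 0.5429
  PC2: 32/70 = 0.4571

Step 3 — cumulative fraction after k components = (λ_1 + ... + λ_k) / Σ λ:
  k = 1: 38/70 = 0.5429
  k = 2: (38 + 32)/70 = 70/70 = 1

Summary (fraction, with percent):

explained: PC1 0.5429 (54.29%), PC2 0.4571 (45.71%);  cumulative: 0.5429, 1


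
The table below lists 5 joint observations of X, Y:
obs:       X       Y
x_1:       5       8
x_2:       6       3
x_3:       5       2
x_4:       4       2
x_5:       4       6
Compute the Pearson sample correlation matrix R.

Step 1 — column means:
  mean(X) = (5 + 6 + 5 + 4 + 4) / 5 = 24/5 = 4.8
  mean(Y) = (8 + 3 + 2 + 2 + 6) / 5 = 21/5 = 4.2

Step 2 — sample variances and covariances s[i,j] = (1/(n-1)) · Σ_k (x_{k,i} - mean_i) · (x_{k,j} - mean_j), with n-1 = 4:
  s[X,X] = ((0.2)·(0.2) + (1.2)·(1.2) + (0.2)·(0.2) + (-0.8)·(-0.8) + (-0.8)·(-0.8)) / 4 = 2.8/4 = 0.7
  s[X,Y] = ((0.2)·(3.8) + (1.2)·(-1.2) + (0.2)·(-2.2) + (-0.8)·(-2.2) + (-0.8)·(1.8)) / 4 = -0.8/4 = -0.2
  s[Y,Y] = ((3.8)·(3.8) + (-1.2)·(-1.2) + (-2.2)·(-2.2) + (-2.2)·(-2.2) + (1.8)·(1.8)) / 4 = 28.8/4 = 7.2
  Sample standard deviations s_i = √(s[i,i]):
  s(X) = √(0.7) = 0.8367
  s(Y) = √(7.2) = 2.6833

Step 3 — r_{ij} = s_{ij} / (s_i · s_j):
  r[X,X] = 1 (diagonal).
  r[X,Y] = -0.2 / (0.8367 · 2.6833) = -0.2 / 2.245 = -0.0891
  r[Y,Y] = 1 (diagonal).

R is symmetric with unit diagonal. Assembling:

R = [[1, -0.0891],
 [-0.0891, 1]]


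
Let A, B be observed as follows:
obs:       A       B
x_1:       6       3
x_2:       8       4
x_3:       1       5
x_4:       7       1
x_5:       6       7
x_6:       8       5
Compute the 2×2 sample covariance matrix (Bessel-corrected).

Step 1 — column means:
  mean(A) = (6 + 8 + 1 + 7 + 6 + 8) / 6 = 36/6 = 6
  mean(B) = (3 + 4 + 5 + 1 + 7 + 5) / 6 = 25/6 = 4.1667

Step 2 — sample covariance S[i,j] = (1/(n-1)) · Σ_k (x_{k,i} - mean_i) · (x_{k,j} - mean_j), with n-1 = 5.
  S[A,A] = ((0)·(0) + (2)·(2) + (-5)·(-5) + (1)·(1) + (0)·(0) + (2)·(2)) / 5 = 34/5 = 6.8
  S[A,B] = ((0)·(-1.1667) + (2)·(-0.1667) + (-5)·(0.8333) + (1)·(-3.1667) + (0)·(2.8333) + (2)·(0.8333)) / 5 = -6/5 = -1.2
  S[B,B] = ((-1.1667)·(-1.1667) + (-0.1667)·(-0.1667) + (0.8333)·(0.8333) + (-3.1667)·(-3.1667) + (2.8333)·(2.8333) + (0.8333)·(0.8333)) / 5 = 20.8333/5 = 4.1667

S is symmetric (S[j,i] = S[i,j]). Assembling:

S = [[6.8, -1.2],
 [-1.2, 4.1667]]


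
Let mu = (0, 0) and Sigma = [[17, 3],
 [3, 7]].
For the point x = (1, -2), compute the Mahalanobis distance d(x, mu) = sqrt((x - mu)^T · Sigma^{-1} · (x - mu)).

Step 1 — centre the observation: (x - mu) = (1, -2).

Step 2 — invert Sigma. det(Sigma) = 17·7 - (3)² = 110.
  Sigma^{-1} = (1/det) · [[d, -b], [-b, a]] = [[0.0636, -0.0273],
 [-0.0273, 0.1545]].

Step 3 — form the quadratic (x - mu)^T · Sigma^{-1} · (x - mu):
  Sigma^{-1} · (x - mu) = (0.1182, -0.3364).
  (x - mu)^T · [Sigma^{-1} · (x - mu)] = (1)·(0.1182) + (-2)·(-0.3364) = 0.7909.

Step 4 — take square root: d = √(0.7909) ≈ 0.8893.

d(x, mu) = √(0.7909) ≈ 0.8893


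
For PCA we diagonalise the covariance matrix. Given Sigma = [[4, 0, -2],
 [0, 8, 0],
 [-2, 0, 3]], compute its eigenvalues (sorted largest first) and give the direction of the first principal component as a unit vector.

Step 1 — characteristic polynomial p(λ) = det(λI - Sigma) = λ³ - tr·λ² + c_1·λ - det, where tr = trace, c_1 = sum of the principal 2×2 minors, det = det(Sigma):
  tr = 4 + 8 + 3 = 15,
  c_1 = (4·8 - (0)²) + (4·3 - (-2)²) + (8·3 - (0)²) = 32 + 8 + 24 = 64,
  det = 4·(8·3 - (0)²) - (0)·((0)·3 - (0)·(-2)) + (-2)·((0)·(0) - 8·(-2)) = 4·(24) - (0)·(0) + (-2)·(16) = 64.
  So p(λ) = λ³ - 15λ² + 64λ - 64.
Step 2 — look for an integer root (rational root theorem: any rational root is an integer divisor of 64). Testing λ = 8:
  p(8) = 512 - 960 + 512 - 64 = 0  ✓
  Dividing out (λ - 8): p(λ) = (λ - 8)(λ² - 7λ + 8).
Step 3 — remaining eigenvalues from the quadratic λ² - 7λ + 8 = 0:
  Δ = 7² - 4·8 = 49 - 32 = 17,  λ = (7 ± √17)/2 = (7 ± 4.1231)/2 ≈ 5.5616 or 1.4384.
  Sorted: λ_1 = 8,  λ_2 = 5.5616,  λ_3 = 1.4384  (check: sum = 15 = tr ✓).

Step 4 — unit eigenvector for λ_1 = 8: v spans the null space of (Sigma - λ_1 I), whose rows are
  r_1 = (-4, 0, -2),  r_2 = (0, 0, 0),  r_3 = (-2, 0, -5).
  v is orthogonal to every row, so take v ∝ r_1 × r_3 = ((0)·(-5) - (-2)·(0), (-2)·(-2) - (-4)·(-5), (-4)·(0) - (0)·(-2)) = (0, -16, 0).
  Rescale (divide by 16; multiply by -1 so the first nonzero entry is positive): u = (0, 1, 0).
  ||u|| = √((0)² + (1)² + (0)²) = √(1) = 1,  v_1 = u/||u|| ≈ (0, 1, 0) (||v_1|| = 1).

λ_1 = 8,  λ_2 = 5.5616,  λ_3 = 1.4384;  v_1 ≈ (0, 1, 0)


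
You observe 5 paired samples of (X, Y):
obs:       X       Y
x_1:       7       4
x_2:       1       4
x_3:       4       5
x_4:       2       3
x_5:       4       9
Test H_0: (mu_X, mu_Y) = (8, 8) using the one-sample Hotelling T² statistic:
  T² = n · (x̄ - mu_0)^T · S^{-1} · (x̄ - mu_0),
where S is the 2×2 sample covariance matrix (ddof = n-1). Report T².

Step 1 — sample mean vector:
  mean(X) = (7 + 1 + 4 + 2 + 4) / 5 = 18/5 = 3.6
  mean(Y) = (4 + 4 + 5 + 3 + 9) / 5 = 25/5 = 5
  x̄ = (3.6, 5),  deviation x̄ - mu_0 = (3.6, 5) - (8, 8) = (-4.4, -3).

Step 2 — sample covariance matrix, S[i,j] = (1/(n-1)) · Σ_k (x_{k,i} - mean_i) · (x_{k,j} - mean_j), divisor n-1 = 4:
  S[X,X] = ((3.4)·(3.4) + (-2.6)·(-2.6) + (0.4)·(0.4) + (-1.6)·(-1.6) + (0.4)·(0.4)) / 4 = 21.2/4 = 5.3
  S[X,Y] = ((3.4)·(-1) + (-2.6)·(-1) + (0.4)·(0) + (-1.6)·(-2) + (0.4)·(4)) / 4 = 4/4 = 1
  S[Y,Y] = ((-1)·(-1) + (-1)·(-1) + (0)·(0) + (-2)·(-2) + (4)·(4)) / 4 = 22/4 = 5.5
  S = [[5.3, 1],
 [1, 5.5]].

Step 3 — invert S. det(S) = 5.3·5.5 - (1)² = 28.15.
  S^{-1} = (1/det) · [[d, -b], [-b, a]] = [[0.1954, -0.0355],
 [-0.0355, 0.1883]].

Step 4 — quadratic form (x̄ - mu_0)^T · S^{-1} · (x̄ - mu_0):
  S^{-1} · (x̄ - mu_0) = (-0.7531, -0.4085),
  (x̄ - mu_0)^T · [...] = (-4.4)·(-0.7531) + (-3)·(-0.4085) = 4.5393.

Step 5 — scale by n: T² = 5 · 4.5393 = 22.6963.

T² ≈ 22.6963


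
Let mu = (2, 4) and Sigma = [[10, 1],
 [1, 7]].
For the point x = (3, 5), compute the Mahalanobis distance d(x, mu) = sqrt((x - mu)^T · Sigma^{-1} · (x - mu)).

Step 1 — centre the observation: (x - mu) = (1, 1).

Step 2 — invert Sigma. det(Sigma) = 10·7 - (1)² = 69.
  Sigma^{-1} = (1/det) · [[d, -b], [-b, a]] = [[0.1014, -0.0145],
 [-0.0145, 0.1449]].

Step 3 — form the quadratic (x - mu)^T · Sigma^{-1} · (x - mu):
  Sigma^{-1} · (x - mu) = (0.087, 0.1304).
  (x - mu)^T · [Sigma^{-1} · (x - mu)] = (1)·(0.087) + (1)·(0.1304) = 0.2174.

Step 4 — take square root: d = √(0.2174) ≈ 0.4663.

d(x, mu) = √(0.2174) ≈ 0.4663


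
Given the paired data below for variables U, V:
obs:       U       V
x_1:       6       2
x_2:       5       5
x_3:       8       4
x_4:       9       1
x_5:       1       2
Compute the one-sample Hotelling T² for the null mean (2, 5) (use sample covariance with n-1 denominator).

Step 1 — sample mean vector:
  mean(U) = (6 + 5 + 8 + 9 + 1) / 5 = 29/5 = 5.8
  mean(V) = (2 + 5 + 4 + 1 + 2) / 5 = 14/5 = 2.8
  x̄ = (5.8, 2.8),  deviation x̄ - mu_0 = (5.8, 2.8) - (2, 5) = (3.8, -2.2).

Step 2 — sample covariance matrix, S[i,j] = (1/(n-1)) · Σ_k (x_{k,i} - mean_i) · (x_{k,j} - mean_j), divisor n-1 = 4:
  S[U,U] = ((0.2)·(0.2) + (-0.8)·(-0.8) + (2.2)·(2.2) + (3.2)·(3.2) + (-4.8)·(-4.8)) / 4 = 38.8/4 = 9.7
  S[U,V] = ((0.2)·(-0.8) + (-0.8)·(2.2) + (2.2)·(1.2) + (3.2)·(-1.8) + (-4.8)·(-0.8)) / 4 = -1.2/4 = -0.3
  S[V,V] = ((-0.8)·(-0.8) + (2.2)·(2.2) + (1.2)·(1.2) + (-1.8)·(-1.8) + (-0.8)·(-0.8)) / 4 = 10.8/4 = 2.7
  S = [[9.7, -0.3],
 [-0.3, 2.7]].

Step 3 — invert S. det(S) = 9.7·2.7 - (-0.3)² = 26.1.
  S^{-1} = (1/det) · [[d, -b], [-b, a]] = [[0.1034, 0.0115],
 [0.0115, 0.3716]].

Step 4 — quadratic form (x̄ - mu_0)^T · S^{-1} · (x̄ - mu_0):
  S^{-1} · (x̄ - mu_0) = (0.3678, -0.7739),
  (x̄ - mu_0)^T · [...] = (3.8)·(0.3678) + (-2.2)·(-0.7739) = 3.1004.

Step 5 — scale by n: T² = 5 · 3.1004 = 15.5019.

T² ≈ 15.5019


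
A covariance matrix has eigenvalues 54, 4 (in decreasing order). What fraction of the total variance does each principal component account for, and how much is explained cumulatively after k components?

Step 1 — total variance = trace(Sigma) = Σ λ_i = 54 + 4 = 58.

Step 2 — fraction explained by component i = λ_i / Σ λ:
  PC1: 54/58 = 0.931
  PC2: 4/58 = 0.069

Step 3 — cumulative fraction after k components = (λ_1 + ... + λ_k) / Σ λ:
  k = 1: 54/58 = 0.931
  k = 2: (54 + 4)/58 = 58/58 = 1

Summary (fraction, with percent):

explained: PC1 0.931 (93.1%), PC2 0.069 (6.9%);  cumulative: 0.931, 1


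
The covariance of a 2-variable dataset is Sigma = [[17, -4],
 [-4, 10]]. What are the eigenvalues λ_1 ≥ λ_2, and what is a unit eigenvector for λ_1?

Step 1 — characteristic polynomial of 2×2 Sigma:
  det(Sigma - λI) = λ² - trace · λ + det = 0.
  trace = 17 + 10 = 27, det = 17·10 - (-4)² = 154.
Step 2 — discriminant:
  Δ = trace² - 4·det = 729 - 616 = 113.
Step 3 — eigenvalues:
  λ = (trace ± √Δ)/2 = (27 ± 10.6301)/2,
  λ_1 = 18.8151,  λ_2 = 8.1849.

Step 4 — unit eigenvector for λ_1: solve (Sigma - λ_1 I)v = 0. First row:
  (17 - 18.8151)·v_x + (-4)·v_y = 0, i.e. (-1.8151)·v_x + (-4)·v_y = 0,
  so v ∝ (b, λ_1 - a) = (-4, 1.8151); multiply by -1 so the first entry is positive: u = (4, -1.8151).
  ||u|| = √((4)² + (-1.8151)²) = √(19.2945) ≈ 4.3925,
  v_1 = u/||u|| ≈ (0.9106, -0.4132) (||v_1|| = 1).

λ_1 = 18.8151,  λ_2 = 8.1849;  v_1 ≈ (0.9106, -0.4132)


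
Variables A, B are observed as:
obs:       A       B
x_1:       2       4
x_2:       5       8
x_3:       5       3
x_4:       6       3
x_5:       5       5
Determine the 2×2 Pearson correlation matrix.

Step 1 — column means:
  mean(A) = (2 + 5 + 5 + 6 + 5) / 5 = 23/5 = 4.6
  mean(B) = (4 + 8 + 3 + 3 + 5) / 5 = 23/5 = 4.6

Step 2 — sample variances and covariances s[i,j] = (1/(n-1)) · Σ_k (x_{k,i} - mean_i) · (x_{k,j} - mean_j), with n-1 = 4:
  s[A,A] = ((-2.6)·(-2.6) + (0.4)·(0.4) + (0.4)·(0.4) + (1.4)·(1.4) + (0.4)·(0.4)) / 4 = 9.2/4 = 2.3
  s[A,B] = ((-2.6)·(-0.6) + (0.4)·(3.4) + (0.4)·(-1.6) + (1.4)·(-1.6) + (0.4)·(0.4)) / 4 = 0.2/4 = 0.05
  s[B,B] = ((-0.6)·(-0.6) + (3.4)·(3.4) + (-1.6)·(-1.6) + (-1.6)·(-1.6) + (0.4)·(0.4)) / 4 = 17.2/4 = 4.3
  Sample standard deviations s_i = √(s[i,i]):
  s(A) = √(2.3) = 1.5166
  s(B) = √(4.3) = 2.0736

Step 3 — r_{ij} = s_{ij} / (s_i · s_j):
  r[A,A] = 1 (diagonal).
  r[A,B] = 0.05 / (1.5166 · 2.0736) = 0.05 / 3.1448 = 0.0159
  r[B,B] = 1 (diagonal).

R is symmetric with unit diagonal. Assembling:

R = [[1, 0.0159],
 [0.0159, 1]]


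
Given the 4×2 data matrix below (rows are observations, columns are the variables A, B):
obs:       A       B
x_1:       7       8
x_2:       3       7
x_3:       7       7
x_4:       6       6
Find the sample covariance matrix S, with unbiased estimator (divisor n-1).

Step 1 — column means:
  mean(A) = (7 + 3 + 7 + 6) / 4 = 23/4 = 5.75
  mean(B) = (8 + 7 + 7 + 6) / 4 = 28/4 = 7

Step 2 — sample covariance S[i,j] = (1/(n-1)) · Σ_k (x_{k,i} - mean_i) · (x_{k,j} - mean_j), with n-1 = 3.
  S[A,A] = ((1.25)·(1.25) + (-2.75)·(-2.75) + (1.25)·(1.25) + (0.25)·(0.25)) / 3 = 10.75/3 = 3.5833
  S[A,B] = ((1.25)·(1) + (-2.75)·(0) + (1.25)·(0) + (0.25)·(-1)) / 3 = 1/3 = 0.3333
  S[B,B] = ((1)·(1) + (0)·(0) + (0)·(0) + (-1)·(-1)) / 3 = 2/3 = 0.6667

S is symmetric (S[j,i] = S[i,j]). Assembling:

S = [[3.5833, 0.3333],
 [0.3333, 0.6667]]


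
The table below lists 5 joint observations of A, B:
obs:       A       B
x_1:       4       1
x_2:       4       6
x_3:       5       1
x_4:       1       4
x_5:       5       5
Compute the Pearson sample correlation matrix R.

Step 1 — column means:
  mean(A) = (4 + 4 + 5 + 1 + 5) / 5 = 19/5 = 3.8
  mean(B) = (1 + 6 + 1 + 4 + 5) / 5 = 17/5 = 3.4

Step 2 — sample variances and covariances s[i,j] = (1/(n-1)) · Σ_k (x_{k,i} - mean_i) · (x_{k,j} - mean_j), with n-1 = 4:
  s[A,A] = ((0.2)·(0.2) + (0.2)·(0.2) + (1.2)·(1.2) + (-2.8)·(-2.8) + (1.2)·(1.2)) / 4 = 10.8/4 = 2.7
  s[A,B] = ((0.2)·(-2.4) + (0.2)·(2.6) + (1.2)·(-2.4) + (-2.8)·(0.6) + (1.2)·(1.6)) / 4 = -2.6/4 = -0.65
  s[B,B] = ((-2.4)·(-2.4) + (2.6)·(2.6) + (-2.4)·(-2.4) + (0.6)·(0.6) + (1.6)·(1.6)) / 4 = 21.2/4 = 5.3
  Sample standard deviations s_i = √(s[i,i]):
  s(A) = √(2.7) = 1.6432
  s(B) = √(5.3) = 2.3022

Step 3 — r_{ij} = s_{ij} / (s_i · s_j):
  r[A,A] = 1 (diagonal).
  r[A,B] = -0.65 / (1.6432 · 2.3022) = -0.65 / 3.7829 = -0.1718
  r[B,B] = 1 (diagonal).

R is symmetric with unit diagonal. Assembling:

R = [[1, -0.1718],
 [-0.1718, 1]]


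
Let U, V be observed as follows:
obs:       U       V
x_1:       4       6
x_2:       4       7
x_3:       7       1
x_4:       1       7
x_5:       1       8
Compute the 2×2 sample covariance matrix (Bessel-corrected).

Step 1 — column means:
  mean(U) = (4 + 4 + 7 + 1 + 1) / 5 = 17/5 = 3.4
  mean(V) = (6 + 7 + 1 + 7 + 8) / 5 = 29/5 = 5.8

Step 2 — sample covariance S[i,j] = (1/(n-1)) · Σ_k (x_{k,i} - mean_i) · (x_{k,j} - mean_j), with n-1 = 4.
  S[U,U] = ((0.6)·(0.6) + (0.6)·(0.6) + (3.6)·(3.6) + (-2.4)·(-2.4) + (-2.4)·(-2.4)) / 4 = 25.2/4 = 6.3
  S[U,V] = ((0.6)·(0.2) + (0.6)·(1.2) + (3.6)·(-4.8) + (-2.4)·(1.2) + (-2.4)·(2.2)) / 4 = -24.6/4 = -6.15
  S[V,V] = ((0.2)·(0.2) + (1.2)·(1.2) + (-4.8)·(-4.8) + (1.2)·(1.2) + (2.2)·(2.2)) / 4 = 30.8/4 = 7.7

S is symmetric (S[j,i] = S[i,j]). Assembling:

S = [[6.3, -6.15],
 [-6.15, 7.7]]


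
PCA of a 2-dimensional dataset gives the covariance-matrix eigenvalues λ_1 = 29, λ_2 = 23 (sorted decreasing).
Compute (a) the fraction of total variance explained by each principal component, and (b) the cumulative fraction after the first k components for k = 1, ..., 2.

Step 1 — total variance = trace(Sigma) = Σ λ_i = 29 + 23 = 52.

Step 2 — fraction explained by component i = λ_i / Σ λ:
  PC1: 29/52 = 0.5577
  PC2: 23/52 = 0.4423

Step 3 — cumulative fraction after k components = (λ_1 + ... + λ_k) / Σ λ:
  k = 1: 29/52 = 0.5577
  k = 2: (29 + 23)/52 = 52/52 = 1

Summary (fraction, with percent):

explained: PC1 0.5577 (55.77%), PC2 0.4423 (44.23%);  cumulative: 0.5577, 1


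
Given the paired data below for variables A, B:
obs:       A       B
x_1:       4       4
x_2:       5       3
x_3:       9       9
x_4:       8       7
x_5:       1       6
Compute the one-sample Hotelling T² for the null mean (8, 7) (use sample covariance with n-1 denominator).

Step 1 — sample mean vector:
  mean(A) = (4 + 5 + 9 + 8 + 1) / 5 = 27/5 = 5.4
  mean(B) = (4 + 3 + 9 + 7 + 6) / 5 = 29/5 = 5.8
  x̄ = (5.4, 5.8),  deviation x̄ - mu_0 = (5.4, 5.8) - (8, 7) = (-2.6, -1.2).

Step 2 — sample covariance matrix, S[i,j] = (1/(n-1)) · Σ_k (x_{k,i} - mean_i) · (x_{k,j} - mean_j), divisor n-1 = 4:
  S[A,A] = ((-1.4)·(-1.4) + (-0.4)·(-0.4) + (3.6)·(3.6) + (2.6)·(2.6) + (-4.4)·(-4.4)) / 4 = 41.2/4 = 10.3
  S[A,B] = ((-1.4)·(-1.8) + (-0.4)·(-2.8) + (3.6)·(3.2) + (2.6)·(1.2) + (-4.4)·(0.2)) / 4 = 17.4/4 = 4.35
  S[B,B] = ((-1.8)·(-1.8) + (-2.8)·(-2.8) + (3.2)·(3.2) + (1.2)·(1.2) + (0.2)·(0.2)) / 4 = 22.8/4 = 5.7
  S = [[10.3, 4.35],
 [4.35, 5.7]].

Step 3 — invert S. det(S) = 10.3·5.7 - (4.35)² = 39.7875.
  S^{-1} = (1/det) · [[d, -b], [-b, a]] = [[0.1433, -0.1093],
 [-0.1093, 0.2589]].

Step 4 — quadratic form (x̄ - mu_0)^T · S^{-1} · (x̄ - mu_0):
  S^{-1} · (x̄ - mu_0) = (-0.2413, -0.0264),
  (x̄ - mu_0)^T · [...] = (-2.6)·(-0.2413) + (-1.2)·(-0.0264) = 0.659.

Step 5 — scale by n: T² = 5 · 0.659 = 3.295.

T² ≈ 3.295


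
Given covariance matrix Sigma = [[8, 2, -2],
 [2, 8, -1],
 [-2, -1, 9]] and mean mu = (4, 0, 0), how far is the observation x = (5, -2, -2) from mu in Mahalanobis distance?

Step 1 — centre the observation: (x - mu) = (1, -2, -2).

Step 2 — invert Sigma (cofactor / det for 3×3, or solve directly):
  Sigma^{-1} = [[0.1398, -0.0315, 0.0276],
 [-0.0315, 0.1339, 0.0079],
 [0.0276, 0.0079, 0.1181]].

Step 3 — form the quadratic (x - mu)^T · Sigma^{-1} · (x - mu):
  Sigma^{-1} · (x - mu) = (0.1476, -0.315, -0.2244).
  (x - mu)^T · [Sigma^{-1} · (x - mu)] = (1)·(0.1476) + (-2)·(-0.315) + (-2)·(-0.2244) = 1.2264.

Step 4 — take square root: d = √(1.2264) ≈ 1.1074.

d(x, mu) = √(1.2264) ≈ 1.1074


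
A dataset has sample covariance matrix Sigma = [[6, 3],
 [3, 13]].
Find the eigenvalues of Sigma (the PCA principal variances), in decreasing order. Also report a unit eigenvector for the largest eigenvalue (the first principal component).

Step 1 — characteristic polynomial of 2×2 Sigma:
  det(Sigma - λI) = λ² - trace · λ + det = 0.
  trace = 6 + 13 = 19, det = 6·13 - (3)² = 69.
Step 2 — discriminant:
  Δ = trace² - 4·det = 361 - 276 = 85.
Step 3 — eigenvalues:
  λ = (trace ± √Δ)/2 = (19 ± 9.2195)/2,
  λ_1 = 14.1098,  λ_2 = 4.8902.

Step 4 — unit eigenvector for λ_1: solve (Sigma - λ_1 I)v = 0. First row:
  (6 - 14.1098)·v_x + (3)·v_y = 0, i.e. (-8.1098)·v_x + (3)·v_y = 0,
  so v ∝ (b, λ_1 - a) = (3, 8.1098) = u.
  ||u|| = √((3)² + (8.1098)²) = √(74.7684) ≈ 8.6469,
  v_1 = u/||u|| ≈ (0.3469, 0.9379) (||v_1|| = 1).

λ_1 = 14.1098,  λ_2 = 4.8902;  v_1 ≈ (0.3469, 0.9379)


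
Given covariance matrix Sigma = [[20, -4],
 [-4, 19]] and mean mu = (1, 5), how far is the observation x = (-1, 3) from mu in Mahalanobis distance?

Step 1 — centre the observation: (x - mu) = (-2, -2).

Step 2 — invert Sigma. det(Sigma) = 20·19 - (-4)² = 364.
  Sigma^{-1} = (1/det) · [[d, -b], [-b, a]] = [[0.0522, 0.011],
 [0.011, 0.0549]].

Step 3 — form the quadratic (x - mu)^T · Sigma^{-1} · (x - mu):
  Sigma^{-1} · (x - mu) = (-0.1264, -0.1319).
  (x - mu)^T · [Sigma^{-1} · (x - mu)] = (-2)·(-0.1264) + (-2)·(-0.1319) = 0.5165.

Step 4 — take square root: d = √(0.5165) ≈ 0.7187.

d(x, mu) = √(0.5165) ≈ 0.7187


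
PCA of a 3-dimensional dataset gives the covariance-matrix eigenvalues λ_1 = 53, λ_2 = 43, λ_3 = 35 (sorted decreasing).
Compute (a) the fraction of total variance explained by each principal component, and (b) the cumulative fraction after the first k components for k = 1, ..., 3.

Step 1 — total variance = trace(Sigma) = Σ λ_i = 53 + 43 + 35 = 131.

Step 2 — fraction explained by component i = λ_i / Σ λ:
  PC1: 53/131 = 0.4046
  PC2: 43/131 = 0.3282
  PC3: 35/131 = 0.2672

Step 3 — cumulative fraction after k components = (λ_1 + ... + λ_k) / Σ λ:
  k = 1: 53/131 = 0.4046
  k = 2: (53 + 43)/131 = 96/131 = 0.7328
  k = 3: (53 + 43 + 35)/131 = 131/131 = 1

Summary (fraction, with percent):

explained: PC1 0.4046 (40.46%), PC2 0.3282 (32.82%), PC3 0.2672 (26.72%);  cumulative: 0.4046, 0.7328, 1


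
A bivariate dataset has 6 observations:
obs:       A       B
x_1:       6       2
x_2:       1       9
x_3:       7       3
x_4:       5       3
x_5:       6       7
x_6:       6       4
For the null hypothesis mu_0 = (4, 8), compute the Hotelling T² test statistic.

Step 1 — sample mean vector:
  mean(A) = (6 + 1 + 7 + 5 + 6 + 6) / 6 = 31/6 = 5.1667
  mean(B) = (2 + 9 + 3 + 3 + 7 + 4) / 6 = 28/6 = 4.6667
  x̄ = (5.1667, 4.6667),  deviation x̄ - mu_0 = (5.1667, 4.6667) - (4, 8) = (1.1667, -3.3333).

Step 2 — sample covariance matrix, S[i,j] = (1/(n-1)) · Σ_k (x_{k,i} - mean_i) · (x_{k,j} - mean_j), divisor n-1 = 5:
  S[A,A] = ((0.8333)·(0.8333) + (-4.1667)·(-4.1667) + (1.8333)·(1.8333) + (-0.1667)·(-0.1667) + (0.8333)·(0.8333) + (0.8333)·(0.8333)) / 5 = 22.8333/5 = 4.5667
  S[A,B] = ((0.8333)·(-2.6667) + (-4.1667)·(4.3333) + (1.8333)·(-1.6667) + (-0.1667)·(-1.6667) + (0.8333)·(2.3333) + (0.8333)·(-0.6667)) / 5 = -21.6667/5 = -4.3333
  S[B,B] = ((-2.6667)·(-2.6667) + (4.3333)·(4.3333) + (-1.6667)·(-1.6667) + (-1.6667)·(-1.6667) + (2.3333)·(2.3333) + (-0.6667)·(-0.6667)) / 5 = 37.3333/5 = 7.4667
  S = [[4.5667, -4.3333],
 [-4.3333, 7.4667]].

Step 3 — invert S. det(S) = 4.5667·7.4667 - (-4.3333)² = 15.32.
  S^{-1} = (1/det) · [[d, -b], [-b, a]] = [[0.4874, 0.2829],
 [0.2829, 0.2981]].

Step 4 — quadratic form (x̄ - mu_0)^T · S^{-1} · (x̄ - mu_0):
  S^{-1} · (x̄ - mu_0) = (-0.3742, -0.6636),
  (x̄ - mu_0)^T · [...] = (1.1667)·(-0.3742) + (-3.3333)·(-0.6636) = 1.7755.

Step 5 — scale by n: T² = 6 · 1.7755 = 10.6527.

T² ≈ 10.6527
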